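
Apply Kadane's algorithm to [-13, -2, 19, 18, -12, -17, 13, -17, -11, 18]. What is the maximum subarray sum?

Using Kadane's algorithm on [-13, -2, 19, 18, -12, -17, 13, -17, -11, 18]:

Scanning through the array:
Position 1 (value -2): max_ending_here = -2, max_so_far = -2
Position 2 (value 19): max_ending_here = 19, max_so_far = 19
Position 3 (value 18): max_ending_here = 37, max_so_far = 37
Position 4 (value -12): max_ending_here = 25, max_so_far = 37
Position 5 (value -17): max_ending_here = 8, max_so_far = 37
Position 6 (value 13): max_ending_here = 21, max_so_far = 37
Position 7 (value -17): max_ending_here = 4, max_so_far = 37
Position 8 (value -11): max_ending_here = -7, max_so_far = 37
Position 9 (value 18): max_ending_here = 18, max_so_far = 37

Maximum subarray: [19, 18]
Maximum sum: 37

The maximum subarray is [19, 18] with sum 37. This subarray runs from index 2 to index 3.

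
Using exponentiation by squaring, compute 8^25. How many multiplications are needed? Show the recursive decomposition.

Computing 8^25 by squaring (build up from 8^1; each line after the first costs one multiplication):

8^1 = 8
8^2 = (8^1)^2 = 8^2 = 64
8^3 = 8 * 8^2 = 8 * 64 = 512
8^6 = (8^3)^2 = 512^2 = 262144
8^12 = (8^6)^2 = 262144^2 = 68719476736
8^24 = (8^12)^2 = 68719476736^2 = 4722366482869645213696
8^25 = 8 * 8^24 = 8 * 4722366482869645213696 = 37778931862957161709568

Result: 37778931862957161709568
Multiplications needed: 6 (6 lines after 8^1)

8^25 = 37778931862957161709568. Using exponentiation by squaring, this requires 6 multiplications. The key idea: if the exponent is even, square the half-power; if odd, multiply by the base once.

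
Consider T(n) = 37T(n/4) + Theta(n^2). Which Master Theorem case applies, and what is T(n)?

Master Theorem for T(n) = 37T(n/4) + O(n^2):

a = 37, b = 4, c = 2
log_b(a) = log_4(37) = 2.6047

Case 1: c = 2 < log_4(37) = 2.6047
T(n) = O(n^(log_4 37))

For T(n) = 37T(n/4) + O(n^2): log_4(37) = 2.6047. This is Case 1 of the Master Theorem (c < log_b(a), work dominated by leaves), giving O(n^(log_4 37)).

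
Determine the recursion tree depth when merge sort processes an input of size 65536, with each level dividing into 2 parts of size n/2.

For divide and conquer with division factor 2:

Problem sizes at each level:
Level 0: 65536
Level 1: 32768
Level 2: 16384
Level 3: 8192
Level 4: 4096
Level 5: 2048
Level 6: 1024
Level 7: 512
Level 8: 256
Level 9: 128
Level 10: 64
Level 11: 32
Level 12: 16
Level 13: 8
Level 14: 4
Level 15: 2
Level 16: 1

The root is level 0 and the size-1 base case is level 16 (the tree spans levels 0 through 16, i.e. 17 levels counting the root), so the depth is the number of divisions: log_2(65536) = 16

The recursion tree depth is log_2(65536) = 16. At each level, the problem size is divided by 2, so it takes 16 divisions to reduce to a base case of size 1. The algorithm makes 2 recursive calls at each level.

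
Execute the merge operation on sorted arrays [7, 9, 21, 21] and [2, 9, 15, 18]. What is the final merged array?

Merging process:

Compare 7 vs 2: take 2 from right. Merged: [2]
Compare 7 vs 9: take 7 from left. Merged: [2, 7]
Compare 9 vs 9: take 9 from left. Merged: [2, 7, 9]
Compare 21 vs 9: take 9 from right. Merged: [2, 7, 9, 9]
Compare 21 vs 15: take 15 from right. Merged: [2, 7, 9, 9, 15]
Compare 21 vs 18: take 18 from right. Merged: [2, 7, 9, 9, 15, 18]
Append remaining from left: [21, 21]. Merged: [2, 7, 9, 9, 15, 18, 21, 21]

Final merged array: [2, 7, 9, 9, 15, 18, 21, 21]
Total comparisons: 6

The merged array is [2, 7, 9, 9, 15, 18, 21, 21], requiring 6 comparisons. The merge step runs in O(n) time where n is the total number of elements.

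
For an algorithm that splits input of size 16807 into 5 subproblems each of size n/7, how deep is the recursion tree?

For divide and conquer with division factor 7:

Problem sizes at each level:
Level 0: 16807
Level 1: 2401
Level 2: 343
Level 3: 49
Level 4: 7
Level 5: 1

The root is level 0 and the size-1 base case is level 5 (the tree spans levels 0 through 5, i.e. 6 levels counting the root), so the depth is the number of divisions: log_7(16807) = 5

The recursion tree depth is log_7(16807) = 5. At each level, the problem size is divided by 7, so it takes 5 divisions to reduce to a base case of size 1. The algorithm makes 5 recursive calls at each level.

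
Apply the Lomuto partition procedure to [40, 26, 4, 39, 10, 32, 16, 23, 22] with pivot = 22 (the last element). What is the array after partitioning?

Lomuto partition with pivot = 22:

Initial array: [40, 26, 4, 39, 10, 32, 16, 23, 22]

arr[0]=40 > 22: no swap
arr[1]=26 > 22: no swap
arr[2]=4 <= 22: swap with position 0, array becomes [4, 26, 40, 39, 10, 32, 16, 23, 22]
arr[3]=39 > 22: no swap
arr[4]=10 <= 22: swap with position 1, array becomes [4, 10, 40, 39, 26, 32, 16, 23, 22]
arr[5]=32 > 22: no swap
arr[6]=16 <= 22: swap with position 2, array becomes [4, 10, 16, 39, 26, 32, 40, 23, 22]
arr[7]=23 > 22: no swap

Place pivot at position 3: [4, 10, 16, 22, 26, 32, 40, 23, 39]
Pivot position: 3

After partitioning with pivot 22, the array becomes [4, 10, 16, 22, 26, 32, 40, 23, 39]. The pivot is placed at index 3. All elements to the left of the pivot are <= 22, and all elements to the right are > 22.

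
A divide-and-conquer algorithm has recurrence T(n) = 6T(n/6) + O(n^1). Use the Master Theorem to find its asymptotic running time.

Master Theorem for T(n) = 6T(n/6) + O(n^1):

a = 6, b = 6, c = 1
log_b(a) = log_6(6) = 1.0000

Case 2: c = 1 = log_6(6) = 1.0000
T(n) = O(n^1 log n) = O(n log n)

For T(n) = 6T(n/6) + O(n^1): log_6(6) = 1.0000. This is Case 2 of the Master Theorem (c = log_b(a), equal work at all levels), giving O(n log n).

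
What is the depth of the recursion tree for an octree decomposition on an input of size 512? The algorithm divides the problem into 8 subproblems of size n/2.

For divide and conquer with division factor 2:

Problem sizes at each level:
Level 0: 512
Level 1: 256
Level 2: 128
Level 3: 64
Level 4: 32
Level 5: 16
Level 6: 8
Level 7: 4
Level 8: 2
Level 9: 1

The root is level 0 and the size-1 base case is level 9 (the tree spans levels 0 through 9, i.e. 10 levels counting the root), so the depth is the number of divisions: log_2(512) = 9

The recursion tree depth is log_2(512) = 9. At each level, the problem size is divided by 2, so it takes 9 divisions to reduce to a base case of size 1. The algorithm makes 8 recursive calls at each level.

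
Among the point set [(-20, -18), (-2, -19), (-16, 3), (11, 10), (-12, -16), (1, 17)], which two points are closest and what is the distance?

Computing all pairwise distances among 6 points:

d((-20, -18), (-2, -19)) = 18.0278
d((-20, -18), (-16, 3)) = 21.3776
d((-20, -18), (11, 10)) = 41.7732
d((-20, -18), (-12, -16)) = 8.2462 <-- minimum
d((-20, -18), (1, 17)) = 40.8167
d((-2, -19), (-16, 3)) = 26.0768
d((-2, -19), (11, 10)) = 31.7805
d((-2, -19), (-12, -16)) = 10.4403
d((-2, -19), (1, 17)) = 36.1248
d((-16, 3), (11, 10)) = 27.8927
d((-16, 3), (-12, -16)) = 19.4165
d((-16, 3), (1, 17)) = 22.0227
d((11, 10), (-12, -16)) = 34.7131
d((11, 10), (1, 17)) = 12.2066
d((-12, -16), (1, 17)) = 35.4683

Closest pair: (-20, -18) and (-12, -16) with distance 8.2462

The closest pair is (-20, -18) and (-12, -16) with Euclidean distance 8.2462. For 6 points, brute-force pairwise comparison is shown above. For large n, the divide-and-conquer algorithm (sort by x, recurse on halves, check the dividing strip) achieves O(n log n).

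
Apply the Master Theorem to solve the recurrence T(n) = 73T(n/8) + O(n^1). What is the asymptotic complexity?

Master Theorem for T(n) = 73T(n/8) + O(n^1):

a = 73, b = 8, c = 1
log_b(a) = log_8(73) = 2.0633

Case 1: c = 1 < log_8(73) = 2.0633
T(n) = O(n^(log_8 73))

For T(n) = 73T(n/8) + O(n^1): log_8(73) = 2.0633. This is Case 1 of the Master Theorem (c < log_b(a), work dominated by leaves), giving O(n^(log_8 73)).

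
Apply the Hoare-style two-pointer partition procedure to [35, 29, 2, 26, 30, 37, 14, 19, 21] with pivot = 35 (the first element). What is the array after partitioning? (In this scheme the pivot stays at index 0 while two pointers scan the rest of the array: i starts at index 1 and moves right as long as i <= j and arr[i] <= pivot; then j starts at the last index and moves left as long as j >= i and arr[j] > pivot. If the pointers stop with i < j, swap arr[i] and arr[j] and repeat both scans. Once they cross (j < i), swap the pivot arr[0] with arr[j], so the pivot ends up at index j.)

Hoare-style two-pointer partition with pivot = 35:

Initial array: [35, 29, 2, 26, 30, 37, 14, 19, 21]

Pointers start at i = 1, j = 8.
i stops at index 5 (arr[5]=37 > 35), j stops at index 8 (arr[8]=21 <= 35): swap arr[5] and arr[8], array becomes [35, 29, 2, 26, 30, 21, 14, 19, 37]
i ends at 8, j ends at 7: the pointers have crossed (j < i), so scanning stops.

Swap pivot arr[0] with arr[7] to place pivot at position 7: [19, 29, 2, 26, 30, 21, 14, 35, 37]
Pivot position: 7

After partitioning with pivot 35, the array becomes [19, 29, 2, 26, 30, 21, 14, 35, 37]. The pivot is placed at index 7. All elements to the left of the pivot are <= 35, and all elements to the right are > 35.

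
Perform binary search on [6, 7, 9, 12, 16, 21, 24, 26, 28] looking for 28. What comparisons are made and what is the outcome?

Binary search for 28 in [6, 7, 9, 12, 16, 21, 24, 26, 28]:

lo=0, hi=8, mid=4, arr[mid]=16 -> 16 < 28, search right half
lo=5, hi=8, mid=6, arr[mid]=24 -> 24 < 28, search right half
lo=7, hi=8, mid=7, arr[mid]=26 -> 26 < 28, search right half
lo=8, hi=8, mid=8, arr[mid]=28 -> Found target at index 8!

Binary search finds 28 at index 8 after 4 comparisons. The search repeatedly halves the search space by comparing with the middle element.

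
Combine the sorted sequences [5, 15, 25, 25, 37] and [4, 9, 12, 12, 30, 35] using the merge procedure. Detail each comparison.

Merging process:

Compare 5 vs 4: take 4 from right. Merged: [4]
Compare 5 vs 9: take 5 from left. Merged: [4, 5]
Compare 15 vs 9: take 9 from right. Merged: [4, 5, 9]
Compare 15 vs 12: take 12 from right. Merged: [4, 5, 9, 12]
Compare 15 vs 12: take 12 from right. Merged: [4, 5, 9, 12, 12]
Compare 15 vs 30: take 15 from left. Merged: [4, 5, 9, 12, 12, 15]
Compare 25 vs 30: take 25 from left. Merged: [4, 5, 9, 12, 12, 15, 25]
Compare 25 vs 30: take 25 from left. Merged: [4, 5, 9, 12, 12, 15, 25, 25]
Compare 37 vs 30: take 30 from right. Merged: [4, 5, 9, 12, 12, 15, 25, 25, 30]
Compare 37 vs 35: take 35 from right. Merged: [4, 5, 9, 12, 12, 15, 25, 25, 30, 35]
Append remaining from left: [37]. Merged: [4, 5, 9, 12, 12, 15, 25, 25, 30, 35, 37]

Final merged array: [4, 5, 9, 12, 12, 15, 25, 25, 30, 35, 37]
Total comparisons: 10

The merged array is [4, 5, 9, 12, 12, 15, 25, 25, 30, 35, 37], requiring 10 comparisons. The merge step runs in O(n) time where n is the total number of elements.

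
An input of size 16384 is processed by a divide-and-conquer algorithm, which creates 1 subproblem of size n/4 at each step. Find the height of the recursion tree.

For divide and conquer with division factor 4:

Problem sizes at each level:
Level 0: 16384
Level 1: 4096
Level 2: 1024
Level 3: 256
Level 4: 64
Level 5: 16
Level 6: 4
Level 7: 1

The root is level 0 and the size-1 base case is level 7 (the tree spans levels 0 through 7, i.e. 8 levels counting the root), so the depth is the number of divisions: log_4(16384) = 7

The recursion tree depth is log_4(16384) = 7. At each level, the problem size is divided by 4, so it takes 7 divisions to reduce to a base case of size 1. The algorithm makes 1 recursive call at each level.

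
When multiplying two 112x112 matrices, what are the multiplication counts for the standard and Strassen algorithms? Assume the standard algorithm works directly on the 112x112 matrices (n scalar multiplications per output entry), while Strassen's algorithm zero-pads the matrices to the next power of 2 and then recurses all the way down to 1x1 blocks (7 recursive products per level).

Matrix multiplication for 112x112 matrices:

Strassen's algorithm requires power-of-2 dimensions. Pad 112x112 to 128x128 (next power of 2).

Standard algorithm: 112^3 = 1404928 multiplications
Strassen's algorithm: 7^(log2(128)) = 7^7 = 823543 multiplications
Savings: 1404928 - 823543 = 581385 multiplications

Standard: 1404928 multiplications (112^3). Strassen: 823543 multiplications (7^7, after padding to 128x128). Strassen reduces 8 recursive multiplications to 7 at each level.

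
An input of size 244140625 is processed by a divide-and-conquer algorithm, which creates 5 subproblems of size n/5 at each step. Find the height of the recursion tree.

For divide and conquer with division factor 5:

Problem sizes at each level:
Level 0: 244140625
Level 1: 48828125
Level 2: 9765625
Level 3: 1953125
Level 4: 390625
Level 5: 78125
Level 6: 15625
Level 7: 3125
Level 8: 625
Level 9: 125
Level 10: 25
Level 11: 5
Level 12: 1

The root is level 0 and the size-1 base case is level 12 (the tree spans levels 0 through 12, i.e. 13 levels counting the root), so the depth is the number of divisions: log_5(244140625) = 12

The recursion tree depth is log_5(244140625) = 12. At each level, the problem size is divided by 5, so it takes 12 divisions to reduce to a base case of size 1. The algorithm makes 5 recursive calls at each level.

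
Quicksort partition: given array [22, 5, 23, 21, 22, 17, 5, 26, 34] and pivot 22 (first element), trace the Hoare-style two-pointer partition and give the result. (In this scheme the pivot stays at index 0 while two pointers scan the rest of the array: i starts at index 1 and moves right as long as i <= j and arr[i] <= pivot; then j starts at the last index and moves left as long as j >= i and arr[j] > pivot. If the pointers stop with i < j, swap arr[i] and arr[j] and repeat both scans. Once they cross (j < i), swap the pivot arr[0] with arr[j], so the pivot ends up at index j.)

Hoare-style two-pointer partition with pivot = 22:

Initial array: [22, 5, 23, 21, 22, 17, 5, 26, 34]

Pointers start at i = 1, j = 8.
i stops at index 2 (arr[2]=23 > 22), j stops at index 6 (arr[6]=5 <= 22): swap arr[2] and arr[6], array becomes [22, 5, 5, 21, 22, 17, 23, 26, 34]
i ends at 6, j ends at 5: the pointers have crossed (j < i), so scanning stops.

Swap pivot arr[0] with arr[5] to place pivot at position 5: [17, 5, 5, 21, 22, 22, 23, 26, 34]
Pivot position: 5

After partitioning with pivot 22, the array becomes [17, 5, 5, 21, 22, 22, 23, 26, 34]. The pivot is placed at index 5. All elements to the left of the pivot are <= 22, and all elements to the right are > 22.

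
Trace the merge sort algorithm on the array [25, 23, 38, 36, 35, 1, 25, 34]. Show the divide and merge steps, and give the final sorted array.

Merge sort trace:

Split: [25, 23, 38, 36, 35, 1, 25, 34] -> [25, 23, 38, 36] and [35, 1, 25, 34]
  Split: [25, 23, 38, 36] -> [25, 23] and [38, 36]
    Split: [25, 23] -> [25] and [23]
    Merge: [25] + [23] -> [23, 25]
    Split: [38, 36] -> [38] and [36]
    Merge: [38] + [36] -> [36, 38]
  Merge: [23, 25] + [36, 38] -> [23, 25, 36, 38]
  Split: [35, 1, 25, 34] -> [35, 1] and [25, 34]
    Split: [35, 1] -> [35] and [1]
    Merge: [35] + [1] -> [1, 35]
    Split: [25, 34] -> [25] and [34]
    Merge: [25] + [34] -> [25, 34]
  Merge: [1, 35] + [25, 34] -> [1, 25, 34, 35]
Merge: [23, 25, 36, 38] + [1, 25, 34, 35] -> [1, 23, 25, 25, 34, 35, 36, 38]

Final sorted array: [1, 23, 25, 25, 34, 35, 36, 38]

The merge sort proceeds by recursively splitting the array and merging sorted halves.
After all merges, the sorted array is [1, 23, 25, 25, 34, 35, 36, 38].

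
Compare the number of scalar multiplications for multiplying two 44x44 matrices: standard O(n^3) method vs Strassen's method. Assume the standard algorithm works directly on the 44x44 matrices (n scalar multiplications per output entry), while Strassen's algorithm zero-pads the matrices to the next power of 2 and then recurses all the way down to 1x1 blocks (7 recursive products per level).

Matrix multiplication for 44x44 matrices:

Strassen's algorithm requires power-of-2 dimensions. Pad 44x44 to 64x64 (next power of 2).

Standard algorithm: 44^3 = 85184 multiplications
Strassen's algorithm: 7^(log2(64)) = 7^6 = 117649 multiplications
Difference: 85184 - 117649 = -32465 (Strassen uses MORE here due to padding overhead — for small or just-over-power-of-2 n, padding can outweigh the per-level savings)

Standard: 85184 multiplications (44^3). Strassen: 117649 multiplications (7^6, after padding to 64x64). Strassen reduces 8 recursive multiplications to 7 at each level.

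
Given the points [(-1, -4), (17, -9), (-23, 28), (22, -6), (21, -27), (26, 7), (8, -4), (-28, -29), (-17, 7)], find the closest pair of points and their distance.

Computing all pairwise distances among 9 points:

d((-1, -4), (17, -9)) = 18.6815
d((-1, -4), (-23, 28)) = 38.833
d((-1, -4), (22, -6)) = 23.0868
d((-1, -4), (21, -27)) = 31.8277
d((-1, -4), (26, 7)) = 29.1548
d((-1, -4), (8, -4)) = 9.0
d((-1, -4), (-28, -29)) = 36.7967
d((-1, -4), (-17, 7)) = 19.4165
d((17, -9), (-23, 28)) = 54.4885
d((17, -9), (22, -6)) = 5.831 <-- minimum
d((17, -9), (21, -27)) = 18.4391
d((17, -9), (26, 7)) = 18.3576
d((17, -9), (8, -4)) = 10.2956
d((17, -9), (-28, -29)) = 49.2443
d((17, -9), (-17, 7)) = 37.5766
d((-23, 28), (22, -6)) = 56.4004
d((-23, 28), (21, -27)) = 70.4344
d((-23, 28), (26, 7)) = 53.3104
d((-23, 28), (8, -4)) = 44.5533
d((-23, 28), (-28, -29)) = 57.2189
d((-23, 28), (-17, 7)) = 21.8403
d((22, -6), (21, -27)) = 21.0238
d((22, -6), (26, 7)) = 13.6015
d((22, -6), (8, -4)) = 14.1421
d((22, -6), (-28, -29)) = 55.0364
d((22, -6), (-17, 7)) = 41.1096
d((21, -27), (26, 7)) = 34.3657
d((21, -27), (8, -4)) = 26.4197
d((21, -27), (-28, -29)) = 49.0408
d((21, -27), (-17, 7)) = 50.9902
d((26, 7), (8, -4)) = 21.095
d((26, 7), (-28, -29)) = 64.8999
d((26, 7), (-17, 7)) = 43.0
d((8, -4), (-28, -29)) = 43.8292
d((8, -4), (-17, 7)) = 27.313
d((-28, -29), (-17, 7)) = 37.6431

Closest pair: (17, -9) and (22, -6) with distance 5.831

The closest pair is (17, -9) and (22, -6) with Euclidean distance 5.831. For 9 points, brute-force pairwise comparison is shown above. For large n, the divide-and-conquer algorithm (sort by x, recurse on halves, check the dividing strip) achieves O(n log n).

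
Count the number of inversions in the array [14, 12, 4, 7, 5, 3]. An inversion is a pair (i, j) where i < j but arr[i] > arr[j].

Finding inversions in [14, 12, 4, 7, 5, 3]:

(0, 1): arr[0]=14 > arr[1]=12
(0, 2): arr[0]=14 > arr[2]=4
(0, 3): arr[0]=14 > arr[3]=7
(0, 4): arr[0]=14 > arr[4]=5
(0, 5): arr[0]=14 > arr[5]=3
(1, 2): arr[1]=12 > arr[2]=4
(1, 3): arr[1]=12 > arr[3]=7
(1, 4): arr[1]=12 > arr[4]=5
(1, 5): arr[1]=12 > arr[5]=3
(2, 5): arr[2]=4 > arr[5]=3
(3, 4): arr[3]=7 > arr[4]=5
(3, 5): arr[3]=7 > arr[5]=3
(4, 5): arr[4]=5 > arr[5]=3

Total inversions: 13

The array has 13 inversion(s): (0,1), (0,2), (0,3), (0,4), (0,5), (1,2), (1,3), (1,4), (1,5), (2,5), (3,4), (3,5), (4,5). Each pair (i,j) satisfies i < j and arr[i] > arr[j].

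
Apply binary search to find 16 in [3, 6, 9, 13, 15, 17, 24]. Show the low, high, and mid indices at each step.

Binary search for 16 in [3, 6, 9, 13, 15, 17, 24]:

lo=0, hi=6, mid=3, arr[mid]=13 -> 13 < 16, search right half
lo=4, hi=6, mid=5, arr[mid]=17 -> 17 > 16, search left half
lo=4, hi=4, mid=4, arr[mid]=15 -> 15 < 16, search right half
lo=5 > hi=4, target 16 not found

Binary search determines that 16 is not in the array after 3 comparisons. The search space was exhausted without finding the target.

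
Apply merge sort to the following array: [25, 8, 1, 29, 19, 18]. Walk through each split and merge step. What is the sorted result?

Merge sort trace:

Split: [25, 8, 1, 29, 19, 18] -> [25, 8, 1] and [29, 19, 18]
  Split: [25, 8, 1] -> [25] and [8, 1]
    Split: [8, 1] -> [8] and [1]
    Merge: [8] + [1] -> [1, 8]
  Merge: [25] + [1, 8] -> [1, 8, 25]
  Split: [29, 19, 18] -> [29] and [19, 18]
    Split: [19, 18] -> [19] and [18]
    Merge: [19] + [18] -> [18, 19]
  Merge: [29] + [18, 19] -> [18, 19, 29]
Merge: [1, 8, 25] + [18, 19, 29] -> [1, 8, 18, 19, 25, 29]

Final sorted array: [1, 8, 18, 19, 25, 29]

The merge sort proceeds by recursively splitting the array and merging sorted halves.
After all merges, the sorted array is [1, 8, 18, 19, 25, 29].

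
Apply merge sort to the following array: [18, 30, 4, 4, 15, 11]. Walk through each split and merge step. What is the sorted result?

Merge sort trace:

Split: [18, 30, 4, 4, 15, 11] -> [18, 30, 4] and [4, 15, 11]
  Split: [18, 30, 4] -> [18] and [30, 4]
    Split: [30, 4] -> [30] and [4]
    Merge: [30] + [4] -> [4, 30]
  Merge: [18] + [4, 30] -> [4, 18, 30]
  Split: [4, 15, 11] -> [4] and [15, 11]
    Split: [15, 11] -> [15] and [11]
    Merge: [15] + [11] -> [11, 15]
  Merge: [4] + [11, 15] -> [4, 11, 15]
Merge: [4, 18, 30] + [4, 11, 15] -> [4, 4, 11, 15, 18, 30]

Final sorted array: [4, 4, 11, 15, 18, 30]

The merge sort proceeds by recursively splitting the array and merging sorted halves.
After all merges, the sorted array is [4, 4, 11, 15, 18, 30].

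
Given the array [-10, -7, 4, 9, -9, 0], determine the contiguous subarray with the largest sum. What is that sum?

Using Kadane's algorithm on [-10, -7, 4, 9, -9, 0]:

Scanning through the array:
Position 1 (value -7): max_ending_here = -7, max_so_far = -7
Position 2 (value 4): max_ending_here = 4, max_so_far = 4
Position 3 (value 9): max_ending_here = 13, max_so_far = 13
Position 4 (value -9): max_ending_here = 4, max_so_far = 13
Position 5 (value 0): max_ending_here = 4, max_so_far = 13

Maximum subarray: [4, 9]
Maximum sum: 13

The maximum subarray is [4, 9] with sum 13. This subarray runs from index 2 to index 3.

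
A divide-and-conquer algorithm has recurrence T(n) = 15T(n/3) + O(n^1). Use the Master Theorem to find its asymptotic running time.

Master Theorem for T(n) = 15T(n/3) + O(n^1):

a = 15, b = 3, c = 1
log_b(a) = log_3(15) = 2.4650

Case 1: c = 1 < log_3(15) = 2.4650
T(n) = O(n^(log_3 15))

For T(n) = 15T(n/3) + O(n^1): log_3(15) = 2.4650. This is Case 1 of the Master Theorem (c < log_b(a), work dominated by leaves), giving O(n^(log_3 15)).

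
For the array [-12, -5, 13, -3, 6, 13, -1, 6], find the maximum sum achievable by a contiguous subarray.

Using Kadane's algorithm on [-12, -5, 13, -3, 6, 13, -1, 6]:

Scanning through the array:
Position 1 (value -5): max_ending_here = -5, max_so_far = -5
Position 2 (value 13): max_ending_here = 13, max_so_far = 13
Position 3 (value -3): max_ending_here = 10, max_so_far = 13
Position 4 (value 6): max_ending_here = 16, max_so_far = 16
Position 5 (value 13): max_ending_here = 29, max_so_far = 29
Position 6 (value -1): max_ending_here = 28, max_so_far = 29
Position 7 (value 6): max_ending_here = 34, max_so_far = 34

Maximum subarray: [13, -3, 6, 13, -1, 6]
Maximum sum: 34

The maximum subarray is [13, -3, 6, 13, -1, 6] with sum 34. This subarray runs from index 2 to index 7.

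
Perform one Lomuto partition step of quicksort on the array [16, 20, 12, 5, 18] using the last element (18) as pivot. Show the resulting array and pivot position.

Lomuto partition with pivot = 18:

Initial array: [16, 20, 12, 5, 18]

arr[0]=16 <= 18: swap with position 0, array becomes [16, 20, 12, 5, 18]
arr[1]=20 > 18: no swap
arr[2]=12 <= 18: swap with position 1, array becomes [16, 12, 20, 5, 18]
arr[3]=5 <= 18: swap with position 2, array becomes [16, 12, 5, 20, 18]

Place pivot at position 3: [16, 12, 5, 18, 20]
Pivot position: 3

After partitioning with pivot 18, the array becomes [16, 12, 5, 18, 20]. The pivot is placed at index 3. All elements to the left of the pivot are <= 18, and all elements to the right are > 18.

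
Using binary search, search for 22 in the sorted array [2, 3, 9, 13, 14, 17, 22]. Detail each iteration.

Binary search for 22 in [2, 3, 9, 13, 14, 17, 22]:

lo=0, hi=6, mid=3, arr[mid]=13 -> 13 < 22, search right half
lo=4, hi=6, mid=5, arr[mid]=17 -> 17 < 22, search right half
lo=6, hi=6, mid=6, arr[mid]=22 -> Found target at index 6!

Binary search finds 22 at index 6 after 3 comparisons. The search repeatedly halves the search space by comparing with the middle element.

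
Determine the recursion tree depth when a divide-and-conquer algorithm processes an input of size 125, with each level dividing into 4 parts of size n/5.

For divide and conquer with division factor 5:

Problem sizes at each level:
Level 0: 125
Level 1: 25
Level 2: 5
Level 3: 1

The root is level 0 and the size-1 base case is level 3 (the tree spans levels 0 through 3, i.e. 4 levels counting the root), so the depth is the number of divisions: log_5(125) = 3

The recursion tree depth is log_5(125) = 3. At each level, the problem size is divided by 5, so it takes 3 divisions to reduce to a base case of size 1. The algorithm makes 4 recursive calls at each level.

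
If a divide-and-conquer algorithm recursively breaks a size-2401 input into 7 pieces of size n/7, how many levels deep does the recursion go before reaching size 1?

For divide and conquer with division factor 7:

Problem sizes at each level:
Level 0: 2401
Level 1: 343
Level 2: 49
Level 3: 7
Level 4: 1

The root is level 0 and the size-1 base case is level 4 (the tree spans levels 0 through 4, i.e. 5 levels counting the root), so the depth is the number of divisions: log_7(2401) = 4

The recursion tree depth is log_7(2401) = 4. At each level, the problem size is divided by 7, so it takes 4 divisions to reduce to a base case of size 1. The algorithm makes 7 recursive calls at each level.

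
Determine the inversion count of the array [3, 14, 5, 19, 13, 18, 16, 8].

Finding inversions in [3, 14, 5, 19, 13, 18, 16, 8]:

(1, 2): arr[1]=14 > arr[2]=5
(1, 4): arr[1]=14 > arr[4]=13
(1, 7): arr[1]=14 > arr[7]=8
(3, 4): arr[3]=19 > arr[4]=13
(3, 5): arr[3]=19 > arr[5]=18
(3, 6): arr[3]=19 > arr[6]=16
(3, 7): arr[3]=19 > arr[7]=8
(4, 7): arr[4]=13 > arr[7]=8
(5, 6): arr[5]=18 > arr[6]=16
(5, 7): arr[5]=18 > arr[7]=8
(6, 7): arr[6]=16 > arr[7]=8

Total inversions: 11

The array has 11 inversion(s): (1,2), (1,4), (1,7), (3,4), (3,5), (3,6), (3,7), (4,7), (5,6), (5,7), (6,7). Each pair (i,j) satisfies i < j and arr[i] > arr[j].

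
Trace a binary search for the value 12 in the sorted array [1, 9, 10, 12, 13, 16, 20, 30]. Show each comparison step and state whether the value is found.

Binary search for 12 in [1, 9, 10, 12, 13, 16, 20, 30]:

lo=0, hi=7, mid=3, arr[mid]=12 -> Found target at index 3!

Binary search finds 12 at index 3 after 1 comparisons. The search repeatedly halves the search space by comparing with the middle element.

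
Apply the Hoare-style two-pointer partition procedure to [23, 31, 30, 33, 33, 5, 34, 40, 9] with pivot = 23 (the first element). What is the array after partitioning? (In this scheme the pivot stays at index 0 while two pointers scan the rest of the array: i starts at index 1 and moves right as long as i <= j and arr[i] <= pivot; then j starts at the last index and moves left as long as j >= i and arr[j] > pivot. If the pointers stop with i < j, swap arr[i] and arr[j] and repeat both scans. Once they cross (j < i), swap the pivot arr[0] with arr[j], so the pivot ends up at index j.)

Hoare-style two-pointer partition with pivot = 23:

Initial array: [23, 31, 30, 33, 33, 5, 34, 40, 9]

Pointers start at i = 1, j = 8.
i stops at index 1 (arr[1]=31 > 23), j stops at index 8 (arr[8]=9 <= 23): swap arr[1] and arr[8], array becomes [23, 9, 30, 33, 33, 5, 34, 40, 31]
i stops at index 2 (arr[2]=30 > 23), j stops at index 5 (arr[5]=5 <= 23): swap arr[2] and arr[5], array becomes [23, 9, 5, 33, 33, 30, 34, 40, 31]
i ends at 3, j ends at 2: the pointers have crossed (j < i), so scanning stops.

Swap pivot arr[0] with arr[2] to place pivot at position 2: [5, 9, 23, 33, 33, 30, 34, 40, 31]
Pivot position: 2

After partitioning with pivot 23, the array becomes [5, 9, 23, 33, 33, 30, 34, 40, 31]. The pivot is placed at index 2. All elements to the left of the pivot are <= 23, and all elements to the right are > 23.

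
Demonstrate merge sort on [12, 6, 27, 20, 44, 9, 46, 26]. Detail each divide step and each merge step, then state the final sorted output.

Merge sort trace:

Split: [12, 6, 27, 20, 44, 9, 46, 26] -> [12, 6, 27, 20] and [44, 9, 46, 26]
  Split: [12, 6, 27, 20] -> [12, 6] and [27, 20]
    Split: [12, 6] -> [12] and [6]
    Merge: [12] + [6] -> [6, 12]
    Split: [27, 20] -> [27] and [20]
    Merge: [27] + [20] -> [20, 27]
  Merge: [6, 12] + [20, 27] -> [6, 12, 20, 27]
  Split: [44, 9, 46, 26] -> [44, 9] and [46, 26]
    Split: [44, 9] -> [44] and [9]
    Merge: [44] + [9] -> [9, 44]
    Split: [46, 26] -> [46] and [26]
    Merge: [46] + [26] -> [26, 46]
  Merge: [9, 44] + [26, 46] -> [9, 26, 44, 46]
Merge: [6, 12, 20, 27] + [9, 26, 44, 46] -> [6, 9, 12, 20, 26, 27, 44, 46]

Final sorted array: [6, 9, 12, 20, 26, 27, 44, 46]

The merge sort proceeds by recursively splitting the array and merging sorted halves.
After all merges, the sorted array is [6, 9, 12, 20, 26, 27, 44, 46].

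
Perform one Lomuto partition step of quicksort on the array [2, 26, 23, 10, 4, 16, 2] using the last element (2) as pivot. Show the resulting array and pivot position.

Lomuto partition with pivot = 2:

Initial array: [2, 26, 23, 10, 4, 16, 2]

arr[0]=2 <= 2: swap with position 0, array becomes [2, 26, 23, 10, 4, 16, 2]
arr[1]=26 > 2: no swap
arr[2]=23 > 2: no swap
arr[3]=10 > 2: no swap
arr[4]=4 > 2: no swap
arr[5]=16 > 2: no swap

Place pivot at position 1: [2, 2, 23, 10, 4, 16, 26]
Pivot position: 1

After partitioning with pivot 2, the array becomes [2, 2, 23, 10, 4, 16, 26]. The pivot is placed at index 1. All elements to the left of the pivot are <= 2, and all elements to the right are > 2.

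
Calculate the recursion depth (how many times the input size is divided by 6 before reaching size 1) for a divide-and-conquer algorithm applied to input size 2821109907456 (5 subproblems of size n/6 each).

For divide and conquer with division factor 6:

Problem sizes at each level:
Level 0: 2821109907456
Level 1: 470184984576
Level 2: 78364164096
Level 3: 13060694016
Level 4: 2176782336
Level 5: 362797056
Level 6: 60466176
Level 7: 10077696
Level 8: 1679616
Level 9: 279936
Level 10: 46656
Level 11: 7776
Level 12: 1296
Level 13: 216
Level 14: 36
Level 15: 6
Level 16: 1

The root is level 0 and the size-1 base case is level 16 (the tree spans levels 0 through 16, i.e. 17 levels counting the root), so the depth is the number of divisions: log_6(2821109907456) = 16

The recursion tree depth is log_6(2821109907456) = 16. At each level, the problem size is divided by 6, so it takes 16 divisions to reduce to a base case of size 1. The algorithm makes 5 recursive calls at each level.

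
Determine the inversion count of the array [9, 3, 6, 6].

Finding inversions in [9, 3, 6, 6]:

(0, 1): arr[0]=9 > arr[1]=3
(0, 2): arr[0]=9 > arr[2]=6
(0, 3): arr[0]=9 > arr[3]=6

Total inversions: 3

The array has 3 inversion(s): (0,1), (0,2), (0,3). Each pair (i,j) satisfies i < j and arr[i] > arr[j].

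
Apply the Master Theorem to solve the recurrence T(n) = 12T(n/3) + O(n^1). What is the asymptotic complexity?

Master Theorem for T(n) = 12T(n/3) + O(n^1):

a = 12, b = 3, c = 1
log_b(a) = log_3(12) = 2.2619

Case 1: c = 1 < log_3(12) = 2.2619
T(n) = O(n^(log_3 12))

For T(n) = 12T(n/3) + O(n^1): log_3(12) = 2.2619. This is Case 1 of the Master Theorem (c < log_b(a), work dominated by leaves), giving O(n^(log_3 12)).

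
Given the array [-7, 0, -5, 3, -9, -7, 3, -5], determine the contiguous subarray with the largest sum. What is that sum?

Using Kadane's algorithm on [-7, 0, -5, 3, -9, -7, 3, -5]:

Scanning through the array:
Position 1 (value 0): max_ending_here = 0, max_so_far = 0
Position 2 (value -5): max_ending_here = -5, max_so_far = 0
Position 3 (value 3): max_ending_here = 3, max_so_far = 3
Position 4 (value -9): max_ending_here = -6, max_so_far = 3
Position 5 (value -7): max_ending_here = -7, max_so_far = 3
Position 6 (value 3): max_ending_here = 3, max_so_far = 3
Position 7 (value -5): max_ending_here = -2, max_so_far = 3

Maximum subarray: [3]
Maximum sum: 3

The maximum subarray is [3] with sum 3. This subarray runs from index 3 to index 3.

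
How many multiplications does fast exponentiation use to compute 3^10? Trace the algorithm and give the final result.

Computing 3^10 by squaring (build up from 3^1; each line after the first costs one multiplication):

3^1 = 3
3^2 = (3^1)^2 = 3^2 = 9
3^4 = (3^2)^2 = 9^2 = 81
3^5 = 3 * 3^4 = 3 * 81 = 243
3^10 = (3^5)^2 = 243^2 = 59049

Result: 59049
Multiplications needed: 4 (4 lines after 3^1)

3^10 = 59049. Using exponentiation by squaring, this requires 4 multiplications. The key idea: if the exponent is even, square the half-power; if odd, multiply by the base once.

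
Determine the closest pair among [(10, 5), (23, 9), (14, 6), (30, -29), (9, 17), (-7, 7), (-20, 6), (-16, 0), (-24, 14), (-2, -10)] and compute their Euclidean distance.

Computing all pairwise distances among 10 points:

d((10, 5), (23, 9)) = 13.6015
d((10, 5), (14, 6)) = 4.1231 <-- minimum
d((10, 5), (30, -29)) = 39.4462
d((10, 5), (9, 17)) = 12.0416
d((10, 5), (-7, 7)) = 17.1172
d((10, 5), (-20, 6)) = 30.0167
d((10, 5), (-16, 0)) = 26.4764
d((10, 5), (-24, 14)) = 35.171
d((10, 5), (-2, -10)) = 19.2094
d((23, 9), (14, 6)) = 9.4868
d((23, 9), (30, -29)) = 38.6394
d((23, 9), (9, 17)) = 16.1245
d((23, 9), (-7, 7)) = 30.0666
d((23, 9), (-20, 6)) = 43.1045
d((23, 9), (-16, 0)) = 40.025
d((23, 9), (-24, 14)) = 47.2652
d((23, 9), (-2, -10)) = 31.4006
d((14, 6), (30, -29)) = 38.4838
d((14, 6), (9, 17)) = 12.083
d((14, 6), (-7, 7)) = 21.0238
d((14, 6), (-20, 6)) = 34.0
d((14, 6), (-16, 0)) = 30.5941
d((14, 6), (-24, 14)) = 38.833
d((14, 6), (-2, -10)) = 22.6274
d((30, -29), (9, 17)) = 50.5668
d((30, -29), (-7, 7)) = 51.6236
d((30, -29), (-20, 6)) = 61.0328
d((30, -29), (-16, 0)) = 54.3783
d((30, -29), (-24, 14)) = 69.029
d((30, -29), (-2, -10)) = 37.2156
d((9, 17), (-7, 7)) = 18.868
d((9, 17), (-20, 6)) = 31.0161
d((9, 17), (-16, 0)) = 30.2324
d((9, 17), (-24, 14)) = 33.1361
d((9, 17), (-2, -10)) = 29.1548
d((-7, 7), (-20, 6)) = 13.0384
d((-7, 7), (-16, 0)) = 11.4018
d((-7, 7), (-24, 14)) = 18.3848
d((-7, 7), (-2, -10)) = 17.72
d((-20, 6), (-16, 0)) = 7.2111
d((-20, 6), (-24, 14)) = 8.9443
d((-20, 6), (-2, -10)) = 24.0832
d((-16, 0), (-24, 14)) = 16.1245
d((-16, 0), (-2, -10)) = 17.2047
d((-24, 14), (-2, -10)) = 32.5576

Closest pair: (10, 5) and (14, 6) with distance 4.1231

The closest pair is (10, 5) and (14, 6) with Euclidean distance 4.1231. For 10 points, brute-force pairwise comparison is shown above. For large n, the divide-and-conquer algorithm (sort by x, recurse on halves, check the dividing strip) achieves O(n log n).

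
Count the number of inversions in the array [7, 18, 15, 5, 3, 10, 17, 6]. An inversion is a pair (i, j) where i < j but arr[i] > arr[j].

Finding inversions in [7, 18, 15, 5, 3, 10, 17, 6]:

(0, 3): arr[0]=7 > arr[3]=5
(0, 4): arr[0]=7 > arr[4]=3
(0, 7): arr[0]=7 > arr[7]=6
(1, 2): arr[1]=18 > arr[2]=15
(1, 3): arr[1]=18 > arr[3]=5
(1, 4): arr[1]=18 > arr[4]=3
(1, 5): arr[1]=18 > arr[5]=10
(1, 6): arr[1]=18 > arr[6]=17
(1, 7): arr[1]=18 > arr[7]=6
(2, 3): arr[2]=15 > arr[3]=5
(2, 4): arr[2]=15 > arr[4]=3
(2, 5): arr[2]=15 > arr[5]=10
(2, 7): arr[2]=15 > arr[7]=6
(3, 4): arr[3]=5 > arr[4]=3
(5, 7): arr[5]=10 > arr[7]=6
(6, 7): arr[6]=17 > arr[7]=6

Total inversions: 16

The array has 16 inversion(s): (0,3), (0,4), (0,7), (1,2), (1,3), (1,4), (1,5), (1,6), (1,7), (2,3), (2,4), (2,5), (2,7), (3,4), (5,7), (6,7). Each pair (i,j) satisfies i < j and arr[i] > arr[j].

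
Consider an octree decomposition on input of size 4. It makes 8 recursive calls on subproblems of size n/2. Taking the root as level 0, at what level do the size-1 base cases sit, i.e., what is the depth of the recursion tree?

For divide and conquer with division factor 2:

Problem sizes at each level:
Level 0: 4
Level 1: 2
Level 2: 1

The root is level 0 and the size-1 base case is level 2 (the tree spans levels 0 through 2, i.e. 3 levels counting the root), so the depth is the number of divisions: log_2(4) = 2

The recursion tree depth is log_2(4) = 2. At each level, the problem size is divided by 2, so it takes 2 divisions to reduce to a base case of size 1. The algorithm makes 8 recursive calls at each level.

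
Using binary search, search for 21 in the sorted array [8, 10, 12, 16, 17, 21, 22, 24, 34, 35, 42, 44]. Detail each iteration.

Binary search for 21 in [8, 10, 12, 16, 17, 21, 22, 24, 34, 35, 42, 44]:

lo=0, hi=11, mid=5, arr[mid]=21 -> Found target at index 5!

Binary search finds 21 at index 5 after 1 comparisons. The search repeatedly halves the search space by comparing with the middle element.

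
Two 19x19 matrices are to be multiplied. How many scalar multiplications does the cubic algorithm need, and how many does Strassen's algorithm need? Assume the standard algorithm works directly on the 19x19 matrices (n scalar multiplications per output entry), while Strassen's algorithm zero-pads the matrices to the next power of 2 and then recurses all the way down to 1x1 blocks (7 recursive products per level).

Matrix multiplication for 19x19 matrices:

Strassen's algorithm requires power-of-2 dimensions. Pad 19x19 to 32x32 (next power of 2).

Standard algorithm: 19^3 = 6859 multiplications
Strassen's algorithm: 7^(log2(32)) = 7^5 = 16807 multiplications
Difference: 6859 - 16807 = -9948 (Strassen uses MORE here due to padding overhead — for small or just-over-power-of-2 n, padding can outweigh the per-level savings)

Standard: 6859 multiplications (19^3). Strassen: 16807 multiplications (7^5, after padding to 32x32). Strassen reduces 8 recursive multiplications to 7 at each level.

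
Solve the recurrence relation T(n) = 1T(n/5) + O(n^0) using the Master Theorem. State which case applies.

Master Theorem for T(n) = 1T(n/5) + O(n^0):

a = 1, b = 5, c = 0
log_b(a) = log_5(1) = 0.0000

Case 2: c = 0 = log_5(1) = 0.0000
T(n) = O(n^0 log n) = O(log n)

For T(n) = 1T(n/5) + O(n^0): log_5(1) = 0.0000. This is Case 2 of the Master Theorem (c = log_b(a), equal work at all levels), giving O(log n).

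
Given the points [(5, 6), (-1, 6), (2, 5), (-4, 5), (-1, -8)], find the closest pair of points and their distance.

Computing all pairwise distances among 5 points:

d((5, 6), (-1, 6)) = 6.0
d((5, 6), (2, 5)) = 3.1623 <-- minimum
d((5, 6), (-4, 5)) = 9.0554
d((5, 6), (-1, -8)) = 15.2315
d((-1, 6), (2, 5)) = 3.1623 <-- minimum
d((-1, 6), (-4, 5)) = 3.1623 <-- minimum
d((-1, 6), (-1, -8)) = 14.0
d((2, 5), (-4, 5)) = 6.0
d((2, 5), (-1, -8)) = 13.3417
d((-4, 5), (-1, -8)) = 13.3417

Minimum distance: 3.1623 (tie among 3 pairs: (5, 6) and (2, 5); (-1, 6) and (2, 5); (-1, 6) and (-4, 5))

The minimum Euclidean distance is 3.1623. There is a tie: 3 pairs achieve this minimum — (5, 6) and (2, 5); (-1, 6) and (2, 5); (-1, 6) and (-4, 5). Any of these is a valid closest pair. For 5 points, brute-force pairwise comparison is shown above. For large n, the divide-and-conquer algorithm (sort by x, recurse on halves, check the dividing strip) achieves O(n log n).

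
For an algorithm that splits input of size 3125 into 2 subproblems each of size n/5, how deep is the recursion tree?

For divide and conquer with division factor 5:

Problem sizes at each level:
Level 0: 3125
Level 1: 625
Level 2: 125
Level 3: 25
Level 4: 5
Level 5: 1

The root is level 0 and the size-1 base case is level 5 (the tree spans levels 0 through 5, i.e. 6 levels counting the root), so the depth is the number of divisions: log_5(3125) = 5

The recursion tree depth is log_5(3125) = 5. At each level, the problem size is divided by 5, so it takes 5 divisions to reduce to a base case of size 1. The algorithm makes 2 recursive calls at each level.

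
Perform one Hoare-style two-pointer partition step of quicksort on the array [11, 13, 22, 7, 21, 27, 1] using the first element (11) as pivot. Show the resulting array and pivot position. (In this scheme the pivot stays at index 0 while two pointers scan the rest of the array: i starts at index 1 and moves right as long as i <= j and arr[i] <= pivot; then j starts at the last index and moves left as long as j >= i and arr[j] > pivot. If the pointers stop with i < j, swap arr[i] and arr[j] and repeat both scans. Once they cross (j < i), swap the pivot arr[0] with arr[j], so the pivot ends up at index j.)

Hoare-style two-pointer partition with pivot = 11:

Initial array: [11, 13, 22, 7, 21, 27, 1]

Pointers start at i = 1, j = 6.
i stops at index 1 (arr[1]=13 > 11), j stops at index 6 (arr[6]=1 <= 11): swap arr[1] and arr[6], array becomes [11, 1, 22, 7, 21, 27, 13]
i stops at index 2 (arr[2]=22 > 11), j stops at index 3 (arr[3]=7 <= 11): swap arr[2] and arr[3], array becomes [11, 1, 7, 22, 21, 27, 13]
i ends at 3, j ends at 2: the pointers have crossed (j < i), so scanning stops.

Swap pivot arr[0] with arr[2] to place pivot at position 2: [7, 1, 11, 22, 21, 27, 13]
Pivot position: 2

After partitioning with pivot 11, the array becomes [7, 1, 11, 22, 21, 27, 13]. The pivot is placed at index 2. All elements to the left of the pivot are <= 11, and all elements to the right are > 11.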